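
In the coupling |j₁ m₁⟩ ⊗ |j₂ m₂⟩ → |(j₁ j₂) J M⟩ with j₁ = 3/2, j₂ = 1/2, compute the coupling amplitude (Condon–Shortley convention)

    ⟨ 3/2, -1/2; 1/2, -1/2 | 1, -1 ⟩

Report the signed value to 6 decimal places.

+√(1/4) = +0.500000

√[3·1!2!0!/4! · 1!2!0!1!0!2!] = √(1)
  +(−1)^0/∏(0,1,2,0,0,0)! = 1/2  (running 1/2)
⟨..|..⟩ = √(1)·(1/2) = +0.500000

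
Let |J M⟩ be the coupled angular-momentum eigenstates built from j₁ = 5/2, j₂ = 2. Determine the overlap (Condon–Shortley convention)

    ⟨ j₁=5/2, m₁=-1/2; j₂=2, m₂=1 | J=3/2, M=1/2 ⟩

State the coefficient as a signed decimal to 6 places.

+0.487950

triangle: 3!*2!*1!/7! = 12/5040
(j±m)!: 2!*3!*3!*1!*2!*1! = 144
prefactor² = (2J+1)*Δ*N² = 48/35
  k=2: +1/(2!*1!*1!*1!*1!*0!) = 1/2
  k=3: −1/(3!*0!*0!*0!*2!*1!) = -1/12
Σ = 5/12  ⇒  CG² = 48/35*5/12² = 5/21
CG = +√(5/21) = +0.487950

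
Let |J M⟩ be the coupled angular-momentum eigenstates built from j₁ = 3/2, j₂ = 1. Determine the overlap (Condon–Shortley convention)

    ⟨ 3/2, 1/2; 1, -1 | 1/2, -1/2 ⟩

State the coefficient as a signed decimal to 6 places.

+√(1/6) ≈ +0.408248

triangle: 2!·1!·0!/4! = 2/24
(j±m)!: 2!·1!·0!·2!·0!·1! = 4
prefactor² = (2J+1)·Δ·N² = 2/3
  k=0: +1/(0!·2!·1!·0!·0!·0!) = 1/2
Σ = 1/2  ⇒  CG² = 2/3·1/2² = 1/6
CG = +√(1/6) = +0.408248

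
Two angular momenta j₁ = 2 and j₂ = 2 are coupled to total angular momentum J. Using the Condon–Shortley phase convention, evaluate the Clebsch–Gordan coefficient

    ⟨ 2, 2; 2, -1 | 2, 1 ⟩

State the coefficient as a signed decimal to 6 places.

+0.654654

j₁+j₂−J=2  J+j₁−j₂=2  J−j₁+j₂=2  j₁+j₂+J+1=7
(j₁±m₁, j₂±m₂, J±M) = (4,0,1,3,3,1)
P² = 48/7
sum k=0..0:
  [0] +1/4 = 1/4
S = 1/4
C² = P²·S² = 3/7 ; C = +0.654654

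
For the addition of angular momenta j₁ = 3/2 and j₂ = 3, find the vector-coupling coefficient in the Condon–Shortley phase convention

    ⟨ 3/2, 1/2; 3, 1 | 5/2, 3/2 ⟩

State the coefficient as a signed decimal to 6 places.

−√(7/20) ≈ -0.591608

triangle: 2!×1!×4!/8! = 48/40320
(j±m)!: 2!×1!×4!×2!×4!×1! = 2304
prefactor² = (2J+1)×Δ×N² = 576/35
  k=0: +1/(0!×2!×1!×4!×0!×0!) = 1/48
  k=1: −1/(1!×1!×0!×3!×1!×1!) = -1/6
Σ = -7/48  ⇒  CG² = 576/35×(-7/48)² = 7/20
CG = −√(7/20) = -0.591608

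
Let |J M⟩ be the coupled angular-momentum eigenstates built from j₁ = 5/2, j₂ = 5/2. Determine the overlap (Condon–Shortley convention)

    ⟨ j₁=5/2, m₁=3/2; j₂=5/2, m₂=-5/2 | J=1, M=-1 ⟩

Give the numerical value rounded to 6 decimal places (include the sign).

+0.377964  (= +√(1/7))

j₁+j₂−J=4  J+j₁−j₂=1  J−j₁+j₂=1  j₁+j₂+J+1=7
(j₁±m₁, j₂±m₂, J±M) = (4,1,0,5,0,2)
P² = 576/7
sum k=0..0:
  [0] +1/24 = 1/24
S = 1/24
C² = P²·S² = 1/7 ; C = +0.377964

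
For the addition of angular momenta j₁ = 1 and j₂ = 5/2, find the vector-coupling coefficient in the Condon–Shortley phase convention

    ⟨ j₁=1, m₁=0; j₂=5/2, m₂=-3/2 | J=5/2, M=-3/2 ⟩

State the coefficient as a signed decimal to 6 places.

+0.507093

triangle: 1!·1!·4!/7! = 24/5040
(j±m)!: 1!·1!·1!·4!·1!·4! = 576
prefactor² = (2J+1)·Δ·N² = 576/35
  k=0: +1/(0!·1!·1!·1!·0!·3!) = 1/6
  k=1: −1/(1!·0!·0!·0!·1!·4!) = -1/24
Σ = 1/8  ⇒  CG² = 576/35·1/8² = 9/35
CG = +√(9/35) = +0.507093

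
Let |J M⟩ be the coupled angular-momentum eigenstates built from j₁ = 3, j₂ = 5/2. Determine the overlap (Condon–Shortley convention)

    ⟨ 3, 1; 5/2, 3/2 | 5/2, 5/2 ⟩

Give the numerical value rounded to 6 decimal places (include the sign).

+0.534522

√[6·3!3!2!/9! · 4!2!4!1!5!0!] = √(1152/7)
  +(−1)^2/∏(2,1,0,2,3,0)! = 1/24  (running 1/24)
⟨..|..⟩ = √(1152/7)·(1/24) = +0.534522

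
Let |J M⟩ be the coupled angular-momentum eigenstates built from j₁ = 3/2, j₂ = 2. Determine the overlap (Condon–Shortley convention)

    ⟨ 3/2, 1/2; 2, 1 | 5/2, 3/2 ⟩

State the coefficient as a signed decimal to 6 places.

−√(1/35) = -0.169031

√[6·1!2!3!/7! · 2!1!3!1!4!1!] = √(144/35)
  +(−1)^0/∏(0,1,1,3,1,0)! = 1/6  (running 1/6)
  +(−1)^1/∏(1,0,0,2,2,1)! = -1/4  (running -1/12)
⟨..|..⟩ = √(144/35)·(-1/12) = -0.169031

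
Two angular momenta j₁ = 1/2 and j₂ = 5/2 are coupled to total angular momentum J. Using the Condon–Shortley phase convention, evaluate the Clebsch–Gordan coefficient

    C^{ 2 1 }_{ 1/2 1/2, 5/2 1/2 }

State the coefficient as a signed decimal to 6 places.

+√(1/3) ≈ +0.577350

j₁+j₂−J=1  J+j₁−j₂=0  J−j₁+j₂=4  j₁+j₂+J+1=6
(j₁±m₁, j₂±m₂, J±M) = (1,0,3,2,3,1)
P² = 12
sum k=0..0:
  [0] +1/6 = 1/6
S = 1/6
C² = P²·S² = 1/3 ; C = +0.577350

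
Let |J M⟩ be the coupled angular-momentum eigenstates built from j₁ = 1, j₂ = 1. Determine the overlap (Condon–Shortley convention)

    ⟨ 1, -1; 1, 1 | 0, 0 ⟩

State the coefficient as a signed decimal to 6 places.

j₁+j₂−J=2  J+j₁−j₂=0  J−j₁+j₂=0  j₁+j₂+J+1=3
(j₁±m₁, j₂±m₂, J±M) = (0,2,2,0,0,0)
P² = 4/3
sum k=2..2:
  [2] +1/2 = 1/2
S = 1/2
C² = P²·S² = 1/3 ; C = +0.577350

+√(1/3) ≈ +0.577350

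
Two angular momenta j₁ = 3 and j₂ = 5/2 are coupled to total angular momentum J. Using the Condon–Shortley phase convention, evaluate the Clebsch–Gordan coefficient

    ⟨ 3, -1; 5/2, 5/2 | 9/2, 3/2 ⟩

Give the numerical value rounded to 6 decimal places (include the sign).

-0.465242  (= −√(50/231))

triangle: 1!·5!·4!/11! = 2880/39916800
(j±m)!: 2!·4!·5!·0!·6!·3! = 24883200
prefactor² = (2J+1)·Δ·N² = 1382400/77
  k=1: −1/(1!·0!·3!·4!·2!·0!) = -1/288
Σ = -1/288  ⇒  CG² = 1382400/77·(-1/288)² = 50/231
CG = −√(50/231) = -0.465242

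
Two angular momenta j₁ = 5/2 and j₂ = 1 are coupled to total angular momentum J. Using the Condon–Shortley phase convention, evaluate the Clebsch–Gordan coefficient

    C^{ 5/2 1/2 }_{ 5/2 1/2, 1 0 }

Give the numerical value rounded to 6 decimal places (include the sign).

j₁+j₂−J=1  J+j₁−j₂=4  J−j₁+j₂=1  j₁+j₂+J+1=7
(j₁±m₁, j₂±m₂, J±M) = (3,2,1,1,3,2)
P² = 144/35
sum k=0..1:
  [0] +1/4 = 1/4
  [1] −1/6 = -1/6
S = 1/12
C² = P²·S² = 1/35 ; C = +0.169031

+0.169031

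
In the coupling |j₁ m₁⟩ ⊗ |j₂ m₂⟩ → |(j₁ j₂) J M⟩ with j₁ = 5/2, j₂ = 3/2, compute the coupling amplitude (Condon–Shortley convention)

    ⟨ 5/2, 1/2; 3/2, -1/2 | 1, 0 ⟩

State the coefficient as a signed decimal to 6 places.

triangle: 3!×2!×0!/6! = 12/720
(j±m)!: 3!×2!×1!×2!×1!×1! = 24
prefactor² = (2J+1)×Δ×N² = 6/5
  k=1: −1/(1!×2!×1!×0!×1!×0!) = -1/2
Σ = -1/2  ⇒  CG² = 6/5×(-1/2)² = 3/10
CG = −√(3/10) = -0.547723

−√(3/10) = -0.547723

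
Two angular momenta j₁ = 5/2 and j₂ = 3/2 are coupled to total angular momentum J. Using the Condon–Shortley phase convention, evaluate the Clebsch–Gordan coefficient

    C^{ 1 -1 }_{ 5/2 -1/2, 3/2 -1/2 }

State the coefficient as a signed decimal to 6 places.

√[3·3!2!0!/6! · 2!3!1!2!0!2!] = √(12/5)
  +(−1)^1/∏(1,2,2,0,0,0)! = -1/4  (running -1/4)
⟨..|..⟩ = √(12/5)·(-1/4) = -0.387298

−√(3/20) = -0.387298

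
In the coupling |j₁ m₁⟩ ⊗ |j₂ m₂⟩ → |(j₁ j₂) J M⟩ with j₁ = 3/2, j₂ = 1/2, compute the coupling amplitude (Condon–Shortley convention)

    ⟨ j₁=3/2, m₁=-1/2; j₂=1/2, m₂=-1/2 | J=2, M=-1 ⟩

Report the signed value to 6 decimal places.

triangle: 0!·3!·1!/5! = 6/120
(j±m)!: 1!·2!·0!·1!·1!·3! = 12
prefactor² = (2J+1)·Δ·N² = 3
  k=0: +1/(0!·0!·2!·0!·1!·1!) = 1/2
Σ = 1/2  ⇒  CG² = 3·1/2² = 3/4
CG = +√(3/4) = +0.866025

+0.866025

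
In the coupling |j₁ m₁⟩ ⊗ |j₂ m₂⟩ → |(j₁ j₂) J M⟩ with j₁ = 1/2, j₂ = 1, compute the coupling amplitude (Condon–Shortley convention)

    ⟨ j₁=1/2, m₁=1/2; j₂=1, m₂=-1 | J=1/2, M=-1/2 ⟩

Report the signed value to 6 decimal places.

triangle: 1!×0!×1!/3! = 1/6
(j±m)!: 1!×0!×0!×2!×0!×1! = 2
prefactor² = (2J+1)×Δ×N² = 2/3
  k=0: +1/(0!×1!×0!×0!×0!×1!) = 1
Σ = 1  ⇒  CG² = 2/3×1² = 2/3
CG = +√(2/3) = +0.816497

+0.816497  (= +√(2/3))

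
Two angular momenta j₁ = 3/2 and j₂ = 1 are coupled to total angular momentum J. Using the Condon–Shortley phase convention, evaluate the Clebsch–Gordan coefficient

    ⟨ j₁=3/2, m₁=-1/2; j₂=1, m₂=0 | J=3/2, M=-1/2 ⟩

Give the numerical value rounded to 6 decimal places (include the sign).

-0.258199

√[4·1!2!1!/5! · 1!2!1!1!1!2!] = √(4/15)
  +(−1)^0/∏(0,1,2,1,0,0)! = 1/2  (running 1/2)
  +(−1)^1/∏(1,0,1,0,1,1)! = -1  (running -1/2)
⟨..|..⟩ = √(4/15)·(-1/2) = -0.258199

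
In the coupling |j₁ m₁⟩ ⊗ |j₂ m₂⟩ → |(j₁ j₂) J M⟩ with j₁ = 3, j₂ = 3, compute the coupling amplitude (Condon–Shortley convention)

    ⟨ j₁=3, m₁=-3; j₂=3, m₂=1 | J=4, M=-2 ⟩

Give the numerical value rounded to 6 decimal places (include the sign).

triangle: 2!×4!×4!/11! = 1152/39916800
(j±m)!: 0!×6!×4!×2!×2!×6! = 49766400
prefactor² = (2J+1)×Δ×N² = 995328/77
  k=2: +1/(2!×0!×4!×2!×0!×2!) = 1/192
Σ = 1/192  ⇒  CG² = 995328/77×1/192² = 27/77
CG = +√(27/77) = +0.592157

+√(27/77) = +0.592157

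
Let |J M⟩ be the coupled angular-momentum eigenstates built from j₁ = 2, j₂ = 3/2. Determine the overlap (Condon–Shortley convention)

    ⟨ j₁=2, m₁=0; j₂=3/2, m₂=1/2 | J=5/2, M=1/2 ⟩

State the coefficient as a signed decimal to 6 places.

triangle: 1!·3!·2!/7! = 12/5040
(j±m)!: 2!·2!·2!·1!·3!·2! = 96
prefactor² = (2J+1)·Δ·N² = 48/35
  k=0: +1/(0!·1!·2!·2!·1!·0!) = 1/4
  k=1: −1/(1!·0!·1!·1!·2!·1!) = -1/2
Σ = -1/4  ⇒  CG² = 48/35·(-1/4)² = 3/35
CG = −√(3/35) = -0.292770

−√(3/35) ≈ -0.292770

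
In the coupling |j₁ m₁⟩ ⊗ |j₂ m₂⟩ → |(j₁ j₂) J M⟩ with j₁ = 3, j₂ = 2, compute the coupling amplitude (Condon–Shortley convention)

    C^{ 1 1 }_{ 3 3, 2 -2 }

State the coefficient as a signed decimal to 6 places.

triangle: 4!·2!·0!/7! = 48/5040
(j±m)!: 6!·0!·0!·4!·2!·0! = 34560
prefactor² = (2J+1)·Δ·N² = 6912/7
  k=0: +1/(0!·4!·0!·0!·2!·0!) = 1/48
Σ = 1/48  ⇒  CG² = 6912/7·1/48² = 3/7
CG = +√(3/7) = +0.654654

+0.654654  (= +√(3/7))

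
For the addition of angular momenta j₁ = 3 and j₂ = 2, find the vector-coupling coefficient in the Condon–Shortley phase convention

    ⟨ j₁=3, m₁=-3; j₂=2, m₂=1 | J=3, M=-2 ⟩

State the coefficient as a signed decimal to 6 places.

j₁+j₂−J=2  J+j₁−j₂=4  J−j₁+j₂=2  j₁+j₂+J+1=9
(j₁±m₁, j₂±m₂, J±M) = (0,6,3,1,1,5)
P² = 960
sum k=2..2:
  [2] +1/48 = 1/48
S = 1/48
C² = P²·S² = 5/12 ; C = +0.645497

+√(5/12) = +0.645497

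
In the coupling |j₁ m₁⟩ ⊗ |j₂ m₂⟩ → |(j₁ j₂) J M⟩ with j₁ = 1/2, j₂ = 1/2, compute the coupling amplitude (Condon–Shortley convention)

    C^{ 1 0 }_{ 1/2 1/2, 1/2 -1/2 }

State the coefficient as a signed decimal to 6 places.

+0.707107

j₁+j₂−J=0  J+j₁−j₂=1  J−j₁+j₂=1  j₁+j₂+J+1=3
(j₁±m₁, j₂±m₂, J±M) = (1,0,0,1,1,1)
P² = 1/2
sum k=0..0:
  [0] +1/1 = 1
S = 1
C² = P²·S² = 1/2 ; C = +0.707107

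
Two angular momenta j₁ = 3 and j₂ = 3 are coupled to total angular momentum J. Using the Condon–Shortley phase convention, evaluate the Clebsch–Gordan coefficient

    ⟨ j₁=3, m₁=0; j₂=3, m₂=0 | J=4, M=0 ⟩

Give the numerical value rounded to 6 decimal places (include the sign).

j₁+j₂−J=2  J+j₁−j₂=4  J−j₁+j₂=4  j₁+j₂+J+1=11
(j₁±m₁, j₂±m₂, J±M) = (3,3,3,3,4,4)
P² = 373248/1925
sum k=0..2:
  [0] +1/72 = 1/72
  [1] −1/16 = -1/16
  [2] +1/72 = 1/72
S = -5/144
C² = P²·S² = 18/77 ; C = -0.483494

−√(18/77) = -0.483494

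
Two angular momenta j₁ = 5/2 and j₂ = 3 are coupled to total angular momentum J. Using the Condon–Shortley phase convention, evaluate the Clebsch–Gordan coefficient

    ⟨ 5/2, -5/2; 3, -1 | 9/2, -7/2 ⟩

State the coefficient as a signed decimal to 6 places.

−√(50/99) ≈ -0.710669

triangle: 1!*4!*5!/11! = 2880/39916800
(j±m)!: 0!*5!*2!*4!*1!*8! = 232243200
prefactor² = (2J+1)*Δ*N² = 1843200/11
  k=1: −1/(1!*0!*4!*1!*0!*4!) = -1/576
Σ = -1/576  ⇒  CG² = 1843200/11*(-1/576)² = 50/99
CG = −√(50/99) = -0.710669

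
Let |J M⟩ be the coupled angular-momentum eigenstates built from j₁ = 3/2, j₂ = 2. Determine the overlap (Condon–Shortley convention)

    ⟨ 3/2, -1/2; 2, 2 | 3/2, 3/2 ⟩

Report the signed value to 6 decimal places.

+√(2/5) = +0.632456

j₁+j₂−J=2  J+j₁−j₂=1  J−j₁+j₂=2  j₁+j₂+J+1=6
(j₁±m₁, j₂±m₂, J±M) = (1,2,4,0,3,0)
P² = 32/5
sum k=2..2:
  [2] +1/4 = 1/4
S = 1/4
C² = P²·S² = 2/5 ; C = +0.632456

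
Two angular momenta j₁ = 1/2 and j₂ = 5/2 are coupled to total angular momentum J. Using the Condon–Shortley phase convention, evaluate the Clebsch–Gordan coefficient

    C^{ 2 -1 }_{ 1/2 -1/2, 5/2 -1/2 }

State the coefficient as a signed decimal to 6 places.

-0.577350

j₁+j₂−J=1  J+j₁−j₂=0  J−j₁+j₂=4  j₁+j₂+J+1=6
(j₁±m₁, j₂±m₂, J±M) = (0,1,2,3,1,3)
P² = 12
sum k=1..1:
  [1] −1/6 = -1/6
S = -1/6
C² = P²·S² = 1/3 ; C = -0.577350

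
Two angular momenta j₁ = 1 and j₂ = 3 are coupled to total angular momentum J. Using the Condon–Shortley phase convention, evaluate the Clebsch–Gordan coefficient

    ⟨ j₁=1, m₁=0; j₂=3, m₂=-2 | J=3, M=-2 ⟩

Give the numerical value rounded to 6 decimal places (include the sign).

triangle: 1!·1!·5!/8! = 120/40320
(j±m)!: 1!·1!·1!·5!·1!·5! = 14400
prefactor² = (2J+1)·Δ·N² = 300
  k=0: +1/(0!·1!·1!·1!·0!·4!) = 1/24
  k=1: −1/(1!·0!·0!·0!·1!·5!) = -1/120
Σ = 1/30  ⇒  CG² = 300·1/30² = 1/3
CG = +√(1/3) = +0.577350

+0.577350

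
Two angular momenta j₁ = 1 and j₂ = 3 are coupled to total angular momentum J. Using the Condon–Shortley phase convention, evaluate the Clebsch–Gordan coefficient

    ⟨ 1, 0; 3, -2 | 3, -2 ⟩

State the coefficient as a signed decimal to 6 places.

triangle: 1!×1!×5!/8! = 120/40320
(j±m)!: 1!×1!×1!×5!×1!×5! = 14400
prefactor² = (2J+1)×Δ×N² = 300
  k=0: +1/(0!×1!×1!×1!×0!×4!) = 1/24
  k=1: −1/(1!×0!×0!×0!×1!×5!) = -1/120
Σ = 1/30  ⇒  CG² = 300×1/30² = 1/3
CG = +√(1/3) = +0.577350

+√(1/3) ≈ +0.577350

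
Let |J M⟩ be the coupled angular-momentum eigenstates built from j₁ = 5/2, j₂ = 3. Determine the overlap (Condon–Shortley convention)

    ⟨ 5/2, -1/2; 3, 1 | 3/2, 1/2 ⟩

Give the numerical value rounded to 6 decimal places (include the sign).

−√(1/105) = -0.097590

triangle: 4!×1!×2!/8! = 48/40320
(j±m)!: 2!×3!×4!×2!×2!×1! = 1152
prefactor² = (2J+1)×Δ×N² = 192/35
  k=2: +1/(2!×2!×1!×2!×0!×0!) = 1/8
  k=3: −1/(3!×1!×0!×1!×1!×1!) = -1/6
Σ = -1/24  ⇒  CG² = 192/35×(-1/24)² = 1/105
CG = −√(1/105) = -0.097590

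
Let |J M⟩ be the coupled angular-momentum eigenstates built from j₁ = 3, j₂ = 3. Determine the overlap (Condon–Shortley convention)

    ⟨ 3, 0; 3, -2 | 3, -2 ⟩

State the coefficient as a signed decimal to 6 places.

j₁+j₂−J=3  J+j₁−j₂=3  J−j₁+j₂=3  j₁+j₂+J+1=10
(j₁±m₁, j₂±m₂, J±M) = (3,3,1,5,1,5)
P² = 216
sum k=0..1:
  [0] +1/72 = 1/72
  [1] −1/24 = -1/24
S = -1/36
C² = P²·S² = 1/6 ; C = -0.408248

-0.408248  (= −√(1/6))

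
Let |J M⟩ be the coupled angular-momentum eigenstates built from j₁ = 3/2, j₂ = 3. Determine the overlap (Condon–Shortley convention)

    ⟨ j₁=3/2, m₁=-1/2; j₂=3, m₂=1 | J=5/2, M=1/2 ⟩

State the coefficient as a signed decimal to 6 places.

j₁+j₂−J=2  J+j₁−j₂=1  J−j₁+j₂=4  j₁+j₂+J+1=8
(j₁±m₁, j₂±m₂, J±M) = (1,2,4,2,3,2)
P² = 288/35
sum k=1..2:
  [1] −1/6 = -1/6
  [2] +1/8 = 1/8
S = -1/24
C² = P²·S² = 1/70 ; C = -0.119523

-0.119523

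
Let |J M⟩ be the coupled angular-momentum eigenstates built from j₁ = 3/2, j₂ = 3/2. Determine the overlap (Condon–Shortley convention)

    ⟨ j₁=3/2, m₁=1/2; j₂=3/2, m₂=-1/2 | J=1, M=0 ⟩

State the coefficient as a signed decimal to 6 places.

-0.223607  (= −√(1/20))

√[3·2!1!1!/5! · 2!1!1!2!1!1!] = √(1/5)
  +(−1)^0/∏(0,2,1,1,0,0)! = 1/2  (running 1/2)
  +(−1)^1/∏(1,1,0,0,1,1)! = -1  (running -1/2)
⟨..|..⟩ = √(1/5)·(-1/2) = -0.223607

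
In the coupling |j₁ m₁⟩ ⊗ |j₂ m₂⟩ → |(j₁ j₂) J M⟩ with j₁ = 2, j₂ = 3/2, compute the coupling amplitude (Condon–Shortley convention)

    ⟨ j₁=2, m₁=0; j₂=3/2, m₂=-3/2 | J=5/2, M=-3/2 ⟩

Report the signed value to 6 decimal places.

√[6·1!3!2!/7! · 2!2!0!3!1!4!] = √(288/35)
  +(−1)^0/∏(0,1,2,0,1,2)! = 1/4  (running 1/4)
⟨..|..⟩ = √(288/35)·(1/4) = +0.717137

+0.717137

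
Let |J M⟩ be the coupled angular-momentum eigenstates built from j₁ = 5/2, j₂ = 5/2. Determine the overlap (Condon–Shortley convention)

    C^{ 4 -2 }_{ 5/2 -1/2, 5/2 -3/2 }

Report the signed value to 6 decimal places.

+√(5/28) ≈ +0.422577

√[9·1!4!4!/10! · 2!3!1!4!2!6!] = √(20736/35)
  +(−1)^0/∏(0,1,3,1,1,3)! = 1/36  (running 1/36)
  +(−1)^1/∏(1,0,2,0,2,4)! = -1/96  (running 5/288)
⟨..|..⟩ = √(20736/35)·(5/288) = +0.422577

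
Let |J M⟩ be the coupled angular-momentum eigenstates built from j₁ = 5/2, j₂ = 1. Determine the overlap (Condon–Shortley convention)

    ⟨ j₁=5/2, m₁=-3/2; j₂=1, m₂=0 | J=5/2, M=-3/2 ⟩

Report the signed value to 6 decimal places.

√[6·1!4!1!/7! · 1!4!1!1!1!4!] = √(576/35)
  +(−1)^0/∏(0,1,4,1,0,0)! = 1/24  (running 1/24)
  +(−1)^1/∏(1,0,3,0,1,1)! = -1/6  (running -1/8)
⟨..|..⟩ = √(576/35)·(-1/8) = -0.507093

−√(9/35) = -0.507093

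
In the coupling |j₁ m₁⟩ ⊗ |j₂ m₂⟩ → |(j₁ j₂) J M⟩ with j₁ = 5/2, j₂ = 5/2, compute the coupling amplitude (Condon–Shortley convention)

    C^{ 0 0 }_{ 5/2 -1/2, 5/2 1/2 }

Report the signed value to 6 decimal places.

j₁+j₂−J=5  J+j₁−j₂=0  J−j₁+j₂=0  j₁+j₂+J+1=6
(j₁±m₁, j₂±m₂, J±M) = (2,3,3,2,0,0)
P² = 24
sum k=3..3:
  [3] −1/12 = -1/12
S = -1/12
C² = P²·S² = 1/6 ; C = -0.408248

−√(1/6) = -0.408248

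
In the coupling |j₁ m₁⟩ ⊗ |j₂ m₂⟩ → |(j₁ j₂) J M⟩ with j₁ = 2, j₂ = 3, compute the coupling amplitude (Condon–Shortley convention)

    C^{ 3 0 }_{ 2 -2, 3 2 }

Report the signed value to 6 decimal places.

+0.577350

triangle: 2!×2!×4!/9! = 96/362880
(j±m)!: 0!×4!×5!×1!×3!×3! = 103680
prefactor² = (2J+1)×Δ×N² = 192
  k=2: +1/(2!×0!×2!×3!×0!×1!) = 1/24
Σ = 1/24  ⇒  CG² = 192×1/24² = 1/3
CG = +√(1/3) = +0.577350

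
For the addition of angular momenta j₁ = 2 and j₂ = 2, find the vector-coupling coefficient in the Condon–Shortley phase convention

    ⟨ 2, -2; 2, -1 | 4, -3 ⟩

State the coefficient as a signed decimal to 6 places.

+√(1/2) ≈ +0.707107

triangle: 0!×4!×4!/9! = 576/362880
(j±m)!: 0!×4!×1!×3!×1!×7! = 725760
prefactor² = (2J+1)×Δ×N² = 10368
  k=0: +1/(0!×0!×4!×1!×0!×3!) = 1/144
Σ = 1/144  ⇒  CG² = 10368×1/144² = 1/2
CG = +√(1/2) = +0.707107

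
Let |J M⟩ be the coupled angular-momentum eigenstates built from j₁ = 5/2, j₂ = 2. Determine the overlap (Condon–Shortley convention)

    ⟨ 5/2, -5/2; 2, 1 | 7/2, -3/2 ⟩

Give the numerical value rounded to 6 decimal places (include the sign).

-0.487950  (= −√(5/21))

triangle: 1!·4!·3!/9! = 144/362880
(j±m)!: 0!·5!·3!·1!·2!·5! = 172800
prefactor² = (2J+1)·Δ·N² = 3840/7
  k=1: −1/(1!·0!·4!·2!·0!·1!) = -1/48
Σ = -1/48  ⇒  CG² = 3840/7·(-1/48)² = 5/21
CG = −√(5/21) = -0.487950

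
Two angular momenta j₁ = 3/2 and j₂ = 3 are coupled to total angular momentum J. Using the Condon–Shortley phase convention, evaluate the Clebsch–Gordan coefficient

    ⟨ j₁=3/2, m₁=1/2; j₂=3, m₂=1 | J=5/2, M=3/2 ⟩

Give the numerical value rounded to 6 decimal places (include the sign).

√[6·2!1!4!/8! · 2!1!4!2!4!1!] = √(576/35)
  +(−1)^0/∏(0,2,1,4,0,0)! = 1/48  (running 1/48)
  +(−1)^1/∏(1,1,0,3,1,1)! = -1/6  (running -7/48)
⟨..|..⟩ = √(576/35)·(-7/48) = -0.591608

−√(7/20) ≈ -0.591608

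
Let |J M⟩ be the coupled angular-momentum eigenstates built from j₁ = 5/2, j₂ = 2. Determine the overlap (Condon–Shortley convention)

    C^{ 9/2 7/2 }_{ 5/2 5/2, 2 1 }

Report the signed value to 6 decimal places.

+√(4/9) = +0.666667

√[10·0!5!4!/10! · 5!0!3!1!8!1!] = √(230400)
  +(−1)^0/∏(0,0,0,3,5,1)! = 1/720  (running 1/720)
⟨..|..⟩ = √(230400)·(1/720) = +0.666667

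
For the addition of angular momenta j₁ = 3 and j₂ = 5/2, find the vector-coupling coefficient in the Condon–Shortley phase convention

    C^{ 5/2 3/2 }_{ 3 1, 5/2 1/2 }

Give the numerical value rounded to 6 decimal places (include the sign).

-0.169031  (= −√(1/35))

j₁+j₂−J=3  J+j₁−j₂=3  J−j₁+j₂=2  j₁+j₂+J+1=9
(j₁±m₁, j₂±m₂, J±M) = (4,2,3,2,4,1)
P² = 576/35
sum k=1..2:
  [1] −1/8 = -1/8
  [2] +1/12 = 1/12
S = -1/24
C² = P²·S² = 1/35 ; C = -0.169031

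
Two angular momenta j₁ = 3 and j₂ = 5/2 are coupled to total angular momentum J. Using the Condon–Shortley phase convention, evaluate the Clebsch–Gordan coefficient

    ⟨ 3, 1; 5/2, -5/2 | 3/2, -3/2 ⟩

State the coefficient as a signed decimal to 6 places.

j₁+j₂−J=4  J+j₁−j₂=2  J−j₁+j₂=1  j₁+j₂+J+1=8
(j₁±m₁, j₂±m₂, J±M) = (4,2,0,5,0,3)
P² = 1152/7
sum k=0..0:
  [0] +1/48 = 1/48
S = 1/48
C² = P²·S² = 1/14 ; C = +0.267261

+0.267261  (= +√(1/14))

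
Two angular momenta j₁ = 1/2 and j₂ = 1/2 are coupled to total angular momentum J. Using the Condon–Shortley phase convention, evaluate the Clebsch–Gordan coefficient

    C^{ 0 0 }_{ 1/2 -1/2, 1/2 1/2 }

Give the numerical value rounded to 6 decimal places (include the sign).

triangle: 1!*0!*0!/2! = 1/2
(j±m)!: 0!*1!*1!*0!*0!*0! = 1
prefactor² = (2J+1)*Δ*N² = 1/2
  k=1: −1/(1!*0!*0!*0!*0!*0!) = -1
Σ = -1  ⇒  CG² = 1/2*(-1)² = 1/2
CG = −√(1/2) = -0.707107

-0.707107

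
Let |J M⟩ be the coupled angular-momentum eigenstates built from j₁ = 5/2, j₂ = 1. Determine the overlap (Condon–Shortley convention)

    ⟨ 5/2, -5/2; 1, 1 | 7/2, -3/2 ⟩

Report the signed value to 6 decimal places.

+0.218218  (= +√(1/21))

triangle: 0!×5!×2!/8! = 240/40320
(j±m)!: 0!×5!×2!×0!×2!×5! = 57600
prefactor² = (2J+1)×Δ×N² = 19200/7
  k=0: +1/(0!×0!×5!×2!×0!×0!) = 1/240
Σ = 1/240  ⇒  CG² = 19200/7×1/240² = 1/21
CG = +√(1/21) = +0.218218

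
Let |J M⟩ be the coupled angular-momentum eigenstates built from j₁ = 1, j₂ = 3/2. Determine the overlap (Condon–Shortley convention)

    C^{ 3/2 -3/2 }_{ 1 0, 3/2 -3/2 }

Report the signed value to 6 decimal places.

+0.774597  (= +√(3/5))

√[4·1!1!2!/5! · 1!1!0!3!0!3!] = √(12/5)
  +(−1)^0/∏(0,1,1,0,0,2)! = 1/2  (running 1/2)
⟨..|..⟩ = √(12/5)·(1/2) = +0.774597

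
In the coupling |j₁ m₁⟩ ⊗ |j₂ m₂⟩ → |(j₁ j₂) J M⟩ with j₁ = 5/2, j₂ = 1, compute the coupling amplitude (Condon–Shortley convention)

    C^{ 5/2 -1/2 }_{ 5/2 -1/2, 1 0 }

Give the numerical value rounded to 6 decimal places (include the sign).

−√(1/35) ≈ -0.169031

triangle: 1!×4!×1!/7! = 24/5040
(j±m)!: 2!×3!×1!×1!×2!×3! = 144
prefactor² = (2J+1)×Δ×N² = 144/35
  k=0: +1/(0!×1!×3!×1!×1!×0!) = 1/6
  k=1: −1/(1!×0!×2!×0!×2!×1!) = -1/4
Σ = -1/12  ⇒  CG² = 144/35×(-1/12)² = 1/35
CG = −√(1/35) = -0.169031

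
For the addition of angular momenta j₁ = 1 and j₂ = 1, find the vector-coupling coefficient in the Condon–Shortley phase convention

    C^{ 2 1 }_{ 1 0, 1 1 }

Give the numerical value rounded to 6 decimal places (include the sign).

+√(1/2) = +0.707107

triangle: 0!*2!*2!/5! = 4/120
(j±m)!: 1!*1!*2!*0!*3!*1! = 12
prefactor² = (2J+1)*Δ*N² = 2
  k=0: +1/(0!*0!*1!*2!*1!*0!) = 1/2
Σ = 1/2  ⇒  CG² = 2*1/2² = 1/2
CG = +√(1/2) = +0.707107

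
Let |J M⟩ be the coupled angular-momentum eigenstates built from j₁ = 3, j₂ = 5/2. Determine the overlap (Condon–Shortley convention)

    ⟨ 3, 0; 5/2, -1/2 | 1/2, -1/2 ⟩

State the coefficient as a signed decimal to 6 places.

+√(1/7) = +0.377964

j₁+j₂−J=5  J+j₁−j₂=1  J−j₁+j₂=0  j₁+j₂+J+1=7
(j₁±m₁, j₂±m₂, J±M) = (3,3,2,3,0,1)
P² = 144/7
sum k=2..2:
  [2] +1/12 = 1/12
S = 1/12
C² = P²·S² = 1/7 ; C = +0.377964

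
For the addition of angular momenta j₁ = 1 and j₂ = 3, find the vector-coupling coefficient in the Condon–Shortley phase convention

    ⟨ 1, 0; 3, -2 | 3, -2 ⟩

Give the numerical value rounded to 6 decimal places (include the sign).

+0.577350  (= +√(1/3))

√[7·1!1!5!/8! · 1!1!1!5!1!5!] = √(300)
  +(−1)^0/∏(0,1,1,1,0,4)! = 1/24  (running 1/24)
  +(−1)^1/∏(1,0,0,0,1,5)! = -1/120  (running 1/30)
⟨..|..⟩ = √(300)·(1/30) = +0.577350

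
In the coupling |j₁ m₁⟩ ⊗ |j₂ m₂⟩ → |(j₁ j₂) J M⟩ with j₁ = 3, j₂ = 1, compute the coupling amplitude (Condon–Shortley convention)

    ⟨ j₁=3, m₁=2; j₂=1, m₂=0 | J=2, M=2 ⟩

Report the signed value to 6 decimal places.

j₁+j₂−J=2  J+j₁−j₂=4  J−j₁+j₂=0  j₁+j₂+J+1=7
(j₁±m₁, j₂±m₂, J±M) = (5,1,1,1,4,0)
P² = 960/7
sum k=1..1:
  [1] −1/24 = -1/24
S = -1/24
C² = P²·S² = 5/21 ; C = -0.487950

−√(5/21) ≈ -0.487950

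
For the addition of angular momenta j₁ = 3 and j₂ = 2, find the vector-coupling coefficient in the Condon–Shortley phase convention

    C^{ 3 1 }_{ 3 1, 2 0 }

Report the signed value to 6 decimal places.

triangle: 2!*4!*2!/9! = 96/362880
(j±m)!: 4!*2!*2!*2!*4!*2! = 9216
prefactor² = (2J+1)*Δ*N² = 256/15
  k=0: +1/(0!*2!*2!*2!*2!*0!) = 1/16
  k=1: −1/(1!*1!*1!*1!*3!*1!) = -1/6
  k=2: +1/(2!*0!*0!*0!*4!*2!) = 1/96
Σ = -3/32  ⇒  CG² = 256/15*(-3/32)² = 3/20
CG = −√(3/20) = -0.387298

−√(3/20) ≈ -0.387298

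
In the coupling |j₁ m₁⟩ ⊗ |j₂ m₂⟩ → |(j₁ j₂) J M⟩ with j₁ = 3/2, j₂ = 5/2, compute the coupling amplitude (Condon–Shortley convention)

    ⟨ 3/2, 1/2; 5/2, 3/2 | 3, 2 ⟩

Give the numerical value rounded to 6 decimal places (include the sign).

-0.288675

j₁+j₂−J=1  J+j₁−j₂=2  J−j₁+j₂=4  j₁+j₂+J+1=8
(j₁±m₁, j₂±m₂, J±M) = (2,1,4,1,5,1)
P² = 48
sum k=0..1:
  [0] +1/24 = 1/24
  [1] −1/12 = -1/12
S = -1/24
C² = P²·S² = 1/12 ; C = -0.288675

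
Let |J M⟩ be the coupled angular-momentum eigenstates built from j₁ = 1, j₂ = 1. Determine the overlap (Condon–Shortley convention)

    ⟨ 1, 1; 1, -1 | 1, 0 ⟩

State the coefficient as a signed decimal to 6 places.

j₁+j₂−J=1  J+j₁−j₂=1  J−j₁+j₂=1  j₁+j₂+J+1=4
(j₁±m₁, j₂±m₂, J±M) = (2,0,0,2,1,1)
P² = 1/2
sum k=0..0:
  [0] +1/1 = 1
S = 1
C² = P²·S² = 1/2 ; C = +0.707107

+0.707107  (= +√(1/2))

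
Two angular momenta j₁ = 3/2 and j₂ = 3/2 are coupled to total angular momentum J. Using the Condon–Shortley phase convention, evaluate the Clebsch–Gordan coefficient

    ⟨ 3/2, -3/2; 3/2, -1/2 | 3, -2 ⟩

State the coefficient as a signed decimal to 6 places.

+√(1/2) ≈ +0.707107

√[7·0!3!3!/7! · 0!3!1!2!1!5!] = √(72)
  +(−1)^0/∏(0,0,3,1,0,2)! = 1/12  (running 1/12)
⟨..|..⟩ = √(72)·(1/12) = +0.707107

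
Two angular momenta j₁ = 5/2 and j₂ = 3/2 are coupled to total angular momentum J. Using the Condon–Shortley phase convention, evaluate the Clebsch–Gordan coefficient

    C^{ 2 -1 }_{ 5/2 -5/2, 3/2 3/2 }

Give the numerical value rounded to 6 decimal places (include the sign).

triangle: 2!×3!×1!/7! = 12/5040
(j±m)!: 0!×5!×3!×0!×1!×3! = 4320
prefactor² = (2J+1)×Δ×N² = 360/7
  k=2: +1/(2!×0!×3!×1!×0!×0!) = 1/12
Σ = 1/12  ⇒  CG² = 360/7×1/12² = 5/14
CG = +√(5/14) = +0.597614

+0.597614  (= +√(5/14))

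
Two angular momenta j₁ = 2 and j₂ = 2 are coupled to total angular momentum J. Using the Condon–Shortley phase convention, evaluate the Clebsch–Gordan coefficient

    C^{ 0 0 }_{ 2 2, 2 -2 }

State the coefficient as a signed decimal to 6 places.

j₁+j₂−J=4  J+j₁−j₂=0  J−j₁+j₂=0  j₁+j₂+J+1=5
(j₁±m₁, j₂±m₂, J±M) = (4,0,0,4,0,0)
P² = 576/5
sum k=0..0:
  [0] +1/24 = 1/24
S = 1/24
C² = P²·S² = 1/5 ; C = +0.447214

+0.447214  (= +√(1/5))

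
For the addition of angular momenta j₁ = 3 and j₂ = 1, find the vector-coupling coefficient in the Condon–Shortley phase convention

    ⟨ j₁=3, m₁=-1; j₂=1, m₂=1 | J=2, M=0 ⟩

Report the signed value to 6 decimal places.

+0.534522

triangle: 2!*4!*0!/7! = 48/5040
(j±m)!: 2!*4!*2!*0!*2!*2! = 384
prefactor² = (2J+1)*Δ*N² = 128/7
  k=2: +1/(2!*0!*2!*0!*2!*0!) = 1/8
Σ = 1/8  ⇒  CG² = 128/7*1/8² = 2/7
CG = +√(2/7) = +0.534522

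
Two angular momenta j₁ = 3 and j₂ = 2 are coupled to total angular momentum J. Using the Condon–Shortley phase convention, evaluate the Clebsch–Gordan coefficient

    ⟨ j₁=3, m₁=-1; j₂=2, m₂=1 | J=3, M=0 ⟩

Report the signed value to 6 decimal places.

triangle: 2!×4!×2!/9! = 96/362880
(j±m)!: 2!×4!×3!×1!×3!×3! = 10368
prefactor² = (2J+1)×Δ×N² = 96/5
  k=1: −1/(1!×1!×3!×2!×1!×0!) = -1/12
  k=2: +1/(2!×0!×2!×1!×2!×1!) = 1/8
Σ = 1/24  ⇒  CG² = 96/5×1/24² = 1/30
CG = +√(1/30) = +0.182574

+0.182574  (= +√(1/30))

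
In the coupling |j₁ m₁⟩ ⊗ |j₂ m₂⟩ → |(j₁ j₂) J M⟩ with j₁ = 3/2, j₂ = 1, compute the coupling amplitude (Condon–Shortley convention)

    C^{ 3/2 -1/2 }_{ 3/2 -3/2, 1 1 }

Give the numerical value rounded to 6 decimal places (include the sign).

-0.632456  (= −√(2/5))

j₁+j₂−J=1  J+j₁−j₂=2  J−j₁+j₂=1  j₁+j₂+J+1=5
(j₁±m₁, j₂±m₂, J±M) = (0,3,2,0,1,2)
P² = 8/5
sum k=1..1:
  [1] −1/2 = -1/2
S = -1/2
C² = P²·S² = 2/5 ; C = -0.632456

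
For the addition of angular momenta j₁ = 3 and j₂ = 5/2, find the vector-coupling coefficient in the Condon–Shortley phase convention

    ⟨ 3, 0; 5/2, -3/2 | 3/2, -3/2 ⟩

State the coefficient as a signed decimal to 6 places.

-0.414039  (= −√(6/35))

j₁+j₂−J=4  J+j₁−j₂=2  J−j₁+j₂=1  j₁+j₂+J+1=8
(j₁±m₁, j₂±m₂, J±M) = (3,3,1,4,0,3)
P² = 864/35
sum k=1..1:
  [1] −1/12 = -1/12
S = -1/12
C² = P²·S² = 6/35 ; C = -0.414039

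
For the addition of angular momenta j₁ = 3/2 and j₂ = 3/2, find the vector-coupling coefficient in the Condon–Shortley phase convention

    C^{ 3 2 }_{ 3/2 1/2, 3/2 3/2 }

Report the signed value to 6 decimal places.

+0.707107  (= +√(1/2))

j₁+j₂−J=0  J+j₁−j₂=3  J−j₁+j₂=3  j₁+j₂+J+1=7
(j₁±m₁, j₂±m₂, J±M) = (2,1,3,0,5,1)
P² = 72
sum k=0..0:
  [0] +1/12 = 1/12
S = 1/12
C² = P²·S² = 1/2 ; C = +0.707107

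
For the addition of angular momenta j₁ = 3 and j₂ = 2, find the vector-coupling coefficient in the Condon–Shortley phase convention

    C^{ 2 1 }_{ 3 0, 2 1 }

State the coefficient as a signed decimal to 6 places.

j₁+j₂−J=3  J+j₁−j₂=3  J−j₁+j₂=1  j₁+j₂+J+1=8
(j₁±m₁, j₂±m₂, J±M) = (3,3,3,1,3,1)
P² = 81/14
sum k=2..3:
  [2] +1/4 = 1/4
  [3] −1/36 = -1/36
S = 2/9
C² = P²·S² = 2/7 ; C = +0.534522

+√(2/7) ≈ +0.534522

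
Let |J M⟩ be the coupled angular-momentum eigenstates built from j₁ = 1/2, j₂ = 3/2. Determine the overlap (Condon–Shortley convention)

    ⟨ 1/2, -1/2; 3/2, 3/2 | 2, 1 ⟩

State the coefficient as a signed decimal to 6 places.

+0.500000

triangle: 0!·1!·3!/5! = 6/120
(j±m)!: 0!·1!·3!·0!·3!·1! = 36
prefactor² = (2J+1)·Δ·N² = 9
  k=0: +1/(0!·0!·1!·3!·0!·0!) = 1/6
Σ = 1/6  ⇒  CG² = 9·1/6² = 1/4
CG = +√(1/4) = +0.500000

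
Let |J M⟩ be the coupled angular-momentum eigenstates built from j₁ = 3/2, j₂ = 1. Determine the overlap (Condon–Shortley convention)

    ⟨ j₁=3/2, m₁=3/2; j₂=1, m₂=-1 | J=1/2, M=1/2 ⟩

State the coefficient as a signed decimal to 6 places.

√[2·2!1!0!/4! · 3!0!0!2!1!0!] = √(2)
  +(−1)^0/∏(0,2,0,0,1,0)! = 1/2  (running 1/2)
⟨..|..⟩ = √(2)·(1/2) = +0.707107

+0.707107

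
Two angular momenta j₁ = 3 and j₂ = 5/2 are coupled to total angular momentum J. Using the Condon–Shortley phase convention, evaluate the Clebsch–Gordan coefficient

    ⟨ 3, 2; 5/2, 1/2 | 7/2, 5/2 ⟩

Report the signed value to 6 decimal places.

j₁+j₂−J=2  J+j₁−j₂=4  J−j₁+j₂=3  j₁+j₂+J+1=10
(j₁±m₁, j₂±m₂, J±M) = (5,1,3,2,6,1)
P² = 4608/7
sum k=0..1:
  [0] +1/72 = 1/72
  [1] −1/48 = -1/48
S = -1/144
C² = P²·S² = 2/63 ; C = -0.178174

-0.178174  (= −√(2/63))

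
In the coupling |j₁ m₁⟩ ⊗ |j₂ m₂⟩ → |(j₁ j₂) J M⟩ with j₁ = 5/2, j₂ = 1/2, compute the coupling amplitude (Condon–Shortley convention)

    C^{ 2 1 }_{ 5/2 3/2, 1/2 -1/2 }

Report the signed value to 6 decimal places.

+√(2/3) ≈ +0.816497

triangle: 1!·4!·0!/6! = 24/720
(j±m)!: 4!·1!·0!·1!·3!·1! = 144
prefactor² = (2J+1)·Δ·N² = 24
  k=0: +1/(0!·1!·1!·0!·3!·0!) = 1/6
Σ = 1/6  ⇒  CG² = 24·1/6² = 2/3
CG = +√(2/3) = +0.816497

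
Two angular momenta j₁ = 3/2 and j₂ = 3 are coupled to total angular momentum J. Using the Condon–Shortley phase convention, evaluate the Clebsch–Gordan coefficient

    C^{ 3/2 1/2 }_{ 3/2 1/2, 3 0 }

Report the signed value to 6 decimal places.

-0.507093

√[4·3!0!3!/7! · 2!1!3!3!2!1!] = √(144/35)
  +(−1)^1/∏(1,2,0,2,0,1)! = -1/4  (running -1/4)
⟨..|..⟩ = √(144/35)·(-1/4) = -0.507093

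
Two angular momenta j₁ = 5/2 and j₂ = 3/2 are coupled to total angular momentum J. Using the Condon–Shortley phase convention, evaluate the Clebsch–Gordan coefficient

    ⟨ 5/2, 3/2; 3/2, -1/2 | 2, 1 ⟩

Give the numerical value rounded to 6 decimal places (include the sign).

+√(1/42) ≈ +0.154303

j₁+j₂−J=2  J+j₁−j₂=3  J−j₁+j₂=1  j₁+j₂+J+1=7
(j₁±m₁, j₂±m₂, J±M) = (4,1,1,2,3,1)
P² = 24/7
sum k=0..1:
  [0] +1/4 = 1/4
  [1] −1/6 = -1/6
S = 1/12
C² = P²·S² = 1/42 ; C = +0.154303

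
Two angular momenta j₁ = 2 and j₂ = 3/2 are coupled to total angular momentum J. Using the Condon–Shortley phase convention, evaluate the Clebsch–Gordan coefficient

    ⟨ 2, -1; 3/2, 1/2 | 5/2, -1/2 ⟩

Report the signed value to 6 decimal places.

−√(5/14) ≈ -0.597614

√[6·1!3!2!/7! · 1!3!2!1!2!3!] = √(72/35)
  +(−1)^0/∏(0,1,3,2,0,0)! = 1/12  (running 1/12)
  +(−1)^1/∏(1,0,2,1,1,1)! = -1/2  (running -5/12)
⟨..|..⟩ = √(72/35)·(-5/12) = -0.597614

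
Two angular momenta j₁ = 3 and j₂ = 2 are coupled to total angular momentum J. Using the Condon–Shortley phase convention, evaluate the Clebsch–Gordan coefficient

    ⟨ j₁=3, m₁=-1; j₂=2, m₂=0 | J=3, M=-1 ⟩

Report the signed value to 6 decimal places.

−√(3/20) = -0.387298

√[7·2!4!2!/9! · 2!4!2!2!2!4!] = √(256/15)
  +(−1)^0/∏(0,2,4,2,0,0)! = 1/96  (running 1/96)
  +(−1)^1/∏(1,1,3,1,1,1)! = -1/6  (running -5/32)
  +(−1)^2/∏(2,0,2,0,2,2)! = 1/16  (running -3/32)
⟨..|..⟩ = √(256/15)·(-3/32) = -0.387298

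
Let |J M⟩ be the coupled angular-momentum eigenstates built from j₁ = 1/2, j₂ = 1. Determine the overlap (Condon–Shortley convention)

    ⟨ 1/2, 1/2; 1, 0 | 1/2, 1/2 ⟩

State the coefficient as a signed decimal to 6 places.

+0.577350  (= +√(1/3))

j₁+j₂−J=1  J+j₁−j₂=0  J−j₁+j₂=1  j₁+j₂+J+1=3
(j₁±m₁, j₂±m₂, J±M) = (1,0,1,1,1,0)
P² = 1/3
sum k=0..0:
  [0] +1/1 = 1
S = 1
C² = P²·S² = 1/3 ; C = +0.577350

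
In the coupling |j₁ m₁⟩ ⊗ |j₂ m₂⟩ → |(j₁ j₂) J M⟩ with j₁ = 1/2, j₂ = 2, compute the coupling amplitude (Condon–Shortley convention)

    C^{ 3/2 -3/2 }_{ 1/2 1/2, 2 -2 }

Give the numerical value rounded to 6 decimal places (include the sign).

√[4·1!0!3!/5! · 1!0!0!4!0!3!] = √(144/5)
  +(−1)^0/∏(0,1,0,0,0,3)! = 1/6  (running 1/6)
⟨..|..⟩ = √(144/5)·(1/6) = +0.894427

+√(4/5) = +0.894427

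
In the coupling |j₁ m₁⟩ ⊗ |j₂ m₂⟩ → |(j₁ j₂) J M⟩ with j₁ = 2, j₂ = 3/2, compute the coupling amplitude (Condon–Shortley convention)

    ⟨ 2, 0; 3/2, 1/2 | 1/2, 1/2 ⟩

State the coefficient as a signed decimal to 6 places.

triangle: 3!·1!·0!/5! = 6/120
(j±m)!: 2!·2!·2!·1!·1!·0! = 8
prefactor² = (2J+1)·Δ·N² = 4/5
  k=2: +1/(2!·1!·0!·0!·1!·0!) = 1/2
Σ = 1/2  ⇒  CG² = 4/5·1/2² = 1/5
CG = +√(1/5) = +0.447214

+√(1/5) ≈ +0.447214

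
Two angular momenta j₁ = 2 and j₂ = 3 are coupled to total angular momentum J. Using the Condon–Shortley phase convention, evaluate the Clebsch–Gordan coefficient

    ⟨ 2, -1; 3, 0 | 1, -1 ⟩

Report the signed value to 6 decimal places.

√[3·4!0!2!/7! · 1!3!3!3!0!2!] = √(432/35)
  +(−1)^3/∏(3,1,0,0,0,2)! = -1/12  (running -1/12)
⟨..|..⟩ = √(432/35)·(-1/12) = -0.292770

-0.292770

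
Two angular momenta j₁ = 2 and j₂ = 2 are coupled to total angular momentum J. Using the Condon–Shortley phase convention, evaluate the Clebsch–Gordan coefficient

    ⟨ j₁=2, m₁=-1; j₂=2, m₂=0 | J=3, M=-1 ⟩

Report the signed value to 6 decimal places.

-0.447214

j₁+j₂−J=1  J+j₁−j₂=3  J−j₁+j₂=3  j₁+j₂+J+1=8
(j₁±m₁, j₂±m₂, J±M) = (1,3,2,2,2,4)
P² = 36/5
sum k=0..1:
  [0] +1/12 = 1/12
  [1] −1/4 = -1/4
S = -1/6
C² = P²·S² = 1/5 ; C = -0.447214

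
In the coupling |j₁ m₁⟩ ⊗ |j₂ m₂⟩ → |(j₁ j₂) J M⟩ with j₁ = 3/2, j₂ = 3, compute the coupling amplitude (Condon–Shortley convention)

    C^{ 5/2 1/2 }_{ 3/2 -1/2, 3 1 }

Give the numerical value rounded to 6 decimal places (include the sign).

√[6·2!1!4!/8! · 1!2!4!2!3!2!] = √(288/35)
  +(−1)^1/∏(1,1,1,3,0,1)! = -1/6  (running -1/6)
  +(−1)^2/∏(2,0,0,2,1,2)! = 1/8  (running -1/24)
⟨..|..⟩ = √(288/35)·(-1/24) = -0.119523

-0.119523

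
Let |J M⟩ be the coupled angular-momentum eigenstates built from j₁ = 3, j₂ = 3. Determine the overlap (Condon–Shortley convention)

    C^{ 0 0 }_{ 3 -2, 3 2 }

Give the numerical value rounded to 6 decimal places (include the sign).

triangle: 6!×0!×0!/7! = 720/5040
(j±m)!: 1!×5!×5!×1!×0!×0! = 14400
prefactor² = (2J+1)×Δ×N² = 14400/7
  k=5: −1/(5!×1!×0!×0!×0!×0!) = -1/120
Σ = -1/120  ⇒  CG² = 14400/7×(-1/120)² = 1/7
CG = −√(1/7) = -0.377964

-0.377964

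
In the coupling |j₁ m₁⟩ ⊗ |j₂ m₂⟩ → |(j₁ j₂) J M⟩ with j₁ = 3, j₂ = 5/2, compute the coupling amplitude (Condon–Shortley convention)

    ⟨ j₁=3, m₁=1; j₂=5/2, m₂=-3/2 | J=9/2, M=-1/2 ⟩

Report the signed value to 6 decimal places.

triangle: 1!×5!×4!/11! = 2880/39916800
(j±m)!: 4!×2!×1!×4!×4!×5! = 3317760
prefactor² = (2J+1)×Δ×N² = 184320/77
  k=0: +1/(0!×1!×2!×1!×3!×3!) = 1/72
  k=1: −1/(1!×0!×1!×0!×4!×4!) = -1/576
Σ = 7/576  ⇒  CG² = 184320/77×7/576² = 35/99
CG = +√(35/99) = +0.594588

+0.594588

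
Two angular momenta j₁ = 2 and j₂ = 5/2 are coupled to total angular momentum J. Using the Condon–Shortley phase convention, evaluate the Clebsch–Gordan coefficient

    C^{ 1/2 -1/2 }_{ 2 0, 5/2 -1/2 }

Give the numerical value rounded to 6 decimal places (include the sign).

triangle: 4!×0!×1!/6! = 24/720
(j±m)!: 2!×2!×2!×3!×0!×1! = 48
prefactor² = (2J+1)×Δ×N² = 16/5
  k=2: +1/(2!×2!×0!×0!×0!×1!) = 1/4
Σ = 1/4  ⇒  CG² = 16/5×1/4² = 1/5
CG = +√(1/5) = +0.447214

+0.447214  (= +√(1/5))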